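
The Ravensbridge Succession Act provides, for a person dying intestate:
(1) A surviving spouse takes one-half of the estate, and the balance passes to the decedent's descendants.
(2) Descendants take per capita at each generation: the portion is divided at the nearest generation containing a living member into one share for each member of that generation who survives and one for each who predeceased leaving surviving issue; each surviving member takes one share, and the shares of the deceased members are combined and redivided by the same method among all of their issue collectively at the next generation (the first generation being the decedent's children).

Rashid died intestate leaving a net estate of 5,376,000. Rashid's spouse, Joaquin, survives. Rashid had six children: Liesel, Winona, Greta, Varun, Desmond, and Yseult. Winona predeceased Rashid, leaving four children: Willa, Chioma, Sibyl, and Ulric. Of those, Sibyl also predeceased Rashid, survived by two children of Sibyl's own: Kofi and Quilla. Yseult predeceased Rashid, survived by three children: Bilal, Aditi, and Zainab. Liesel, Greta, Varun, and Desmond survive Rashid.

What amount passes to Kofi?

Joaquin takes one-half of 5,376,000 = 2,688,000. The remaining 2,688,000 passes to the descendants.
The descendants' portion (2,688,000) is divided at the children's generation into 6 shares of 448,000. Liesel, Greta, Varun, and Desmond each take 448,000. The 2 shares of the deceased (Winona and Yseult) are combined into a pool of 896,000.
That pool (896,000) is divided at the grandchildren's generation into 7 shares of 128,000. Willa, Chioma, Ulric, Bilal, Aditi, and Zainab each take 128,000. The remaining share for the deceased Sibyl (128,000) is carried to the next generation.
That pool (128,000) is divided at the great-grandchildren's generation equally among Kofi and Quilla: 64,000 each.

Kofi receives 64,000.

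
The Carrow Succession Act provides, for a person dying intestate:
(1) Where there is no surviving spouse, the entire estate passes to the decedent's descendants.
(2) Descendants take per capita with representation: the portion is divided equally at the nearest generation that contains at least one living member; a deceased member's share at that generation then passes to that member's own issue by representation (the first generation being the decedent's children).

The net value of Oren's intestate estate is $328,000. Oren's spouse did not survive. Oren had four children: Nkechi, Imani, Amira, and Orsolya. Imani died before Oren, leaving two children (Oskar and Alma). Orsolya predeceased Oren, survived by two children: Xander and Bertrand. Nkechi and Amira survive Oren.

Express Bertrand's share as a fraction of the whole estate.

Bertrand receives 1/8 of the estate.

The entire $328,000 passes to the descendants.
That amount ($328,000) is divided into 4 shares of $82,000: Nkechi and Amira each take $82,000; Imani's $82,000 share passes to Imani's issue; Orsolya's $82,000 share passes to Orsolya's issue.
Imani's share ($82,000) is divided into 2 shares of $41,000: Oskar and Alma each take $41,000.
Orsolya's share ($82,000) is divided into 2 shares of $41,000: Xander and Bertrand each take $41,000.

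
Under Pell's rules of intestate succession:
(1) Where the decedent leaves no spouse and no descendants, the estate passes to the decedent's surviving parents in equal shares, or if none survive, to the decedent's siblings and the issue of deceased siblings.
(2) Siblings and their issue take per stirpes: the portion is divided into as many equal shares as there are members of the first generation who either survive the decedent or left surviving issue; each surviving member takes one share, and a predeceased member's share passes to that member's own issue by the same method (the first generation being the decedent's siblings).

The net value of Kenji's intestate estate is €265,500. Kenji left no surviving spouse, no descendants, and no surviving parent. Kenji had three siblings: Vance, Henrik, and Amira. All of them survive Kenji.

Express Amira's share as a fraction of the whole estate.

The entire €265,500 passes to the siblings and their issue.
That amount (€265,500) is divided into 3 shares of €88,500: Vance, Henrik, and Amira each take €88,500.

Amira receives 1/3 of the estate.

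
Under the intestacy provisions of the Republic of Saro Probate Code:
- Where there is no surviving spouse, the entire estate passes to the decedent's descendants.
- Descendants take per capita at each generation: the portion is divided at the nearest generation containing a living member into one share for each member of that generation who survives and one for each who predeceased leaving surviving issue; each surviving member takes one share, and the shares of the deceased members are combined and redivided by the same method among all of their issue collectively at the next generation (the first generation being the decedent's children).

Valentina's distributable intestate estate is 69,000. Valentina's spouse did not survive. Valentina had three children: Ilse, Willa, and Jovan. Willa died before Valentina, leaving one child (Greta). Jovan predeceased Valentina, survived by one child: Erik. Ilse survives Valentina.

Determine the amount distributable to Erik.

The entire 69,000 passes to the descendants.
That amount (69,000) is divided at the children's generation into 3 shares of 23,000. Ilse takes 23,000. The 2 shares of the deceased (Willa and Jovan) are combined into a pool of 46,000.
That pool (46,000) is divided at the grandchildren's generation equally among Greta and Erik: 23,000 each.

Erik receives 23,000.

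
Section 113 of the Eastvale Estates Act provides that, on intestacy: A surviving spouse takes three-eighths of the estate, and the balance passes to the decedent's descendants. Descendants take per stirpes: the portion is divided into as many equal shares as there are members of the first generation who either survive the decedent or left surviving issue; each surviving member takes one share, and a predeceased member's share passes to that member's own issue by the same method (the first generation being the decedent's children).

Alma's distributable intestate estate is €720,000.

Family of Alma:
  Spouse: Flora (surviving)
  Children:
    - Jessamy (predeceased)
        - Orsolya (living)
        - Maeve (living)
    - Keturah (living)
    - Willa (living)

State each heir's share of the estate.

Flora: €270,000; Orsolya: €75,000; Maeve: €75,000; Keturah: €150,000; Willa: €150,000

Flora takes three-eighths of €720,000 = €270,000. The remaining €450,000 passes to the descendants.
The descendants' portion (€450,000) is divided into 3 shares of €150,000: Keturah and Willa each take €150,000; Jessamy's €150,000 share passes to Jessamy's issue.
Jessamy's share (€150,000) is divided into 2 shares of €75,000: Orsolya and Maeve each take €75,000.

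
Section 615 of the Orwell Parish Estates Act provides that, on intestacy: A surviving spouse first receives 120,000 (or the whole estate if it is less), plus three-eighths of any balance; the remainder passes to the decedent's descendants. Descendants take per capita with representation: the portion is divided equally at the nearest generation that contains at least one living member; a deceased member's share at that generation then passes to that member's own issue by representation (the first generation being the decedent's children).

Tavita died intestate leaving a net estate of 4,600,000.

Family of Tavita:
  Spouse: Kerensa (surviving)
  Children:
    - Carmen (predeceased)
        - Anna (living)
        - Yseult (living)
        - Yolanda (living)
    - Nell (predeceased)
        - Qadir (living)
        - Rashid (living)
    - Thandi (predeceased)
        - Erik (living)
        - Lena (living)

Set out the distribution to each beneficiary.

Kerensa first takes 120,000, leaving a balance of 4,480,000. Kerensa then takes three-eighths of the balance (1,680,000), for a total of 1,800,000. The remaining 2,800,000 passes to the descendants.
No child survives, so the initial division is made at the grandchildren's generation.
The descendants' portion (2,800,000) is divided into 7 shares of 400,000: Anna, Yseult, Yolanda, Qadir, Rashid, Erik, and Lena each take 400,000.

Kerensa: 1,800,000; Anna: 400,000; Yseult: 400,000; Yolanda: 400,000; Qadir: 400,000; Rashid: 400,000; Erik: 400,000; Lena: 400,000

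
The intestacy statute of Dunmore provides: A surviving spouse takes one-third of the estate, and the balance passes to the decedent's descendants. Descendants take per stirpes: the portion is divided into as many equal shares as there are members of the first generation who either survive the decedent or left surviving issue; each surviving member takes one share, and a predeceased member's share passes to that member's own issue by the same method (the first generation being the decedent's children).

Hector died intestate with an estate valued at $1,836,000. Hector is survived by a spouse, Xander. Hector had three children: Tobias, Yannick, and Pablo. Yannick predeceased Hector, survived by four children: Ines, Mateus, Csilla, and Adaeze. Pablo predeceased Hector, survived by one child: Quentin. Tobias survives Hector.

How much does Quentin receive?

Quentin receives $408,000.

Xander takes one-third of $1,836,000 = $612,000. The remaining $1,224,000 passes to the descendants.
The descendants' portion ($1,224,000) is divided into 3 shares of $408,000: Tobias takes $408,000; Yannick's $408,000 share passes to Yannick's issue; Pablo's $408,000 share passes to Pablo's issue.
Yannick's share ($408,000) is divided into 4 shares of $102,000: Ines, Mateus, Csilla, and Adaeze each take $102,000.
Pablo's share ($408,000) passes entirely to Quentin.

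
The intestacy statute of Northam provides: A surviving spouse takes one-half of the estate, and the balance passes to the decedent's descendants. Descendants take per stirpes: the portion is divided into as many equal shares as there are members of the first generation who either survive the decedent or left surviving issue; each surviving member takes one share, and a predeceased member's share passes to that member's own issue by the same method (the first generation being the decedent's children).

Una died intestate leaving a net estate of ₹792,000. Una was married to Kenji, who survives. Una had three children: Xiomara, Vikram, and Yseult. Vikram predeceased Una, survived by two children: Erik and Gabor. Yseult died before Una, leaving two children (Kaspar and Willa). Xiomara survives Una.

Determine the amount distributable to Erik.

Kenji takes one-half of ₹792,000 = ₹396,000. The remaining ₹396,000 passes to the descendants.
The descendants' portion (₹396,000) is divided into 3 shares of ₹132,000: Xiomara takes ₹132,000; Vikram's ₹132,000 share passes to Vikram's issue; Yseult's ₹132,000 share passes to Yseult's issue.
Vikram's share (₹132,000) is divided into 2 shares of ₹66,000: Erik and Gabor each take ₹66,000.
Yseult's share (₹132,000) is divided into 2 shares of ₹66,000: Kaspar and Willa each take ₹66,000.

Erik receives ₹66,000.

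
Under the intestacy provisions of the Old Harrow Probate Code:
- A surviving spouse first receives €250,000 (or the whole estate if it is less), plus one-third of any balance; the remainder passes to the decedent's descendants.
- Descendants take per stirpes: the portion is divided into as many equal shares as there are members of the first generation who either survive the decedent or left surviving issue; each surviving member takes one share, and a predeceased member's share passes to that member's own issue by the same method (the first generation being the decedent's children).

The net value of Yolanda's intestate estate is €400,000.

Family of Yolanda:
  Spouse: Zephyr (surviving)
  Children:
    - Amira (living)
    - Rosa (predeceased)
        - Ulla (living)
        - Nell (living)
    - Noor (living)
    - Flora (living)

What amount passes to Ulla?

Ulla receives €12,500.

Zephyr first takes €250,000, leaving a balance of €150,000. Zephyr then takes one-third of the balance (€50,000), for a total of €300,000. The remaining €100,000 passes to the descendants.
The descendants' portion (€100,000) is divided into 4 shares of €25,000: Amira, Noor, and Flora each take €25,000; Rosa's €25,000 share passes to Rosa's issue.
Rosa's share (€25,000) is divided into 2 shares of €12,500: Ulla and Nell each take €12,500.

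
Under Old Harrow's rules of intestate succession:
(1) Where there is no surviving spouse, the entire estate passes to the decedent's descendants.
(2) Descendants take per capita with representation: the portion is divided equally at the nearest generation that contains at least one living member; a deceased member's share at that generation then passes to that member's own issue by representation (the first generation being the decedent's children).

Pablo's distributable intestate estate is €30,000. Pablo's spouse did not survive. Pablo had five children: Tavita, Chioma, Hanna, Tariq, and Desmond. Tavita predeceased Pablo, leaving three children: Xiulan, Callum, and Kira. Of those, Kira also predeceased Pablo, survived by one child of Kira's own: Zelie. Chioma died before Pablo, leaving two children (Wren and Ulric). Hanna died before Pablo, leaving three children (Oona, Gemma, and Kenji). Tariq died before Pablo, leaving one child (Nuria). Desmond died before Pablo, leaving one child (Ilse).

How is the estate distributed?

Xiulan: €3,000; Callum: €3,000; Zelie: €3,000; Wren: €3,000; Ulric: €3,000; Oona: €3,000; Gemma: €3,000; Kenji: €3,000; Nuria: €3,000; Ilse: €3,000

The entire €30,000 passes to the descendants.
No child survives, so the initial division is made at the grandchildren's generation.
That amount (€30,000) is divided into 10 shares of €3,000: Xiulan, Callum, Wren, Ulric, Oona, Gemma, Kenji, Nuria, and Ilse each take €3,000; Kira's €3,000 share passes to Kira's issue.
Kira's share (€3,000) passes entirely to Zelie.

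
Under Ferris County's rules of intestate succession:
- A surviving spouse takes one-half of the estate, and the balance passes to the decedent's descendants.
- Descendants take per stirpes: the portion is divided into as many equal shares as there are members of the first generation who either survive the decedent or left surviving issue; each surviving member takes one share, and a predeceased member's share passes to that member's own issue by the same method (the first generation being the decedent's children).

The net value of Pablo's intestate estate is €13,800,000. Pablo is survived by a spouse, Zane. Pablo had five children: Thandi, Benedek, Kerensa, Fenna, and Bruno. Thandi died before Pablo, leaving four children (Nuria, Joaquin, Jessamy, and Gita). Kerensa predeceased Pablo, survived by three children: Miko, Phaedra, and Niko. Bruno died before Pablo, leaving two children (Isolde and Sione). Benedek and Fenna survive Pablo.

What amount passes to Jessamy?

Zane takes one-half of €13,800,000 = €6,900,000. The remaining €6,900,000 passes to the descendants.
The descendants' portion (€6,900,000) is divided into 5 shares of €1,380,000: Benedek and Fenna each take €1,380,000; Thandi's €1,380,000 share passes to Thandi's issue; Kerensa's €1,380,000 share passes to Kerensa's issue; Bruno's €1,380,000 share passes to Bruno's issue.
Thandi's share (€1,380,000) is divided into 4 shares of €345,000: Nuria, Joaquin, Jessamy, and Gita each take €345,000.
Kerensa's share (€1,380,000) is divided into 3 shares of €460,000: Miko, Phaedra, and Niko each take €460,000.
Bruno's share (€1,380,000) is divided into 2 shares of €690,000: Isolde and Sione each take €690,000.

Jessamy receives €345,000.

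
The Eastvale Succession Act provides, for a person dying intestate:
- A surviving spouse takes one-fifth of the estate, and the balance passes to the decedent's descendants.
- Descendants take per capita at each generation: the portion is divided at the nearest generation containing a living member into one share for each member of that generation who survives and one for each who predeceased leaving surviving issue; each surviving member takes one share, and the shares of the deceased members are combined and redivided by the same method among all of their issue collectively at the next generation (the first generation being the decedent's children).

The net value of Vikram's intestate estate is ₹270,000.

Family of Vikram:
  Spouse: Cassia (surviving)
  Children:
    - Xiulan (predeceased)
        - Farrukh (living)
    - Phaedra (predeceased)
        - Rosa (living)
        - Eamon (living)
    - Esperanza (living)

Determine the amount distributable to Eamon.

Cassia takes one-fifth of ₹270,000 = ₹54,000. The remaining ₹216,000 passes to the descendants.
The descendants' portion (₹216,000) is divided at the children's generation into 3 shares of ₹72,000. Esperanza takes ₹72,000. The 2 shares of the deceased (Xiulan and Phaedra) are combined into a pool of ₹144,000.
That pool (₹144,000) is divided at the grandchildren's generation equally among Farrukh, Rosa, and Eamon: ₹48,000 each.

Eamon receives ₹48,000.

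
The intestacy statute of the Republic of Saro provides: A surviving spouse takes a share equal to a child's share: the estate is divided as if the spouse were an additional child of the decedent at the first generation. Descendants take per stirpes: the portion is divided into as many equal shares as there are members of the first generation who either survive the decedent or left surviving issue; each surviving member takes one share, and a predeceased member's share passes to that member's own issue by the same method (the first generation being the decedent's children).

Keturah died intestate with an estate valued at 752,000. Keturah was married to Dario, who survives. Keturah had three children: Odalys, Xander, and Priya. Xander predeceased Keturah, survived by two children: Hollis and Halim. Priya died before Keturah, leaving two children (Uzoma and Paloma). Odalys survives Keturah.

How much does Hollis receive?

Hollis receives 94,000.

The spouse counts as an additional share at the children's level, so there are 4 primary shares of 188,000. Dario takes one such share (188,000).
The children's combined portion (564,000) is divided into 3 shares of 188,000: Odalys takes 188,000; Xander's 188,000 share passes to Xander's issue; Priya's 188,000 share passes to Priya's issue.
Xander's share (188,000) is divided into 2 shares of 94,000: Hollis and Halim each take 94,000.
Priya's share (188,000) is divided into 2 shares of 94,000: Uzoma and Paloma each take 94,000.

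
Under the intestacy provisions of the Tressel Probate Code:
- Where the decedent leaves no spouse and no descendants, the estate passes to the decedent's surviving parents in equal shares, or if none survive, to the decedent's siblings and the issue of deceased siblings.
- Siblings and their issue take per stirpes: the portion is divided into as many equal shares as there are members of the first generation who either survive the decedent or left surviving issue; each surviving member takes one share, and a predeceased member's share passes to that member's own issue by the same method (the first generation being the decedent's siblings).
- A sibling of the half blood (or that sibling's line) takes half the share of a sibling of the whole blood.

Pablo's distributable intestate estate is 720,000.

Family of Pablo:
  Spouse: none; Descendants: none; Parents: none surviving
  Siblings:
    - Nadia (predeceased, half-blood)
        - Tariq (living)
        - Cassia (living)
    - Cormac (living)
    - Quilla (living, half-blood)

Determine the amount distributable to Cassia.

The entire 720,000 passes to the siblings and their issue.
Counting each half-blood sibling's line as half a unit, there are 2 units in 720,000, so one unit is 360,000. Whole-blood lines (Cormac) take 360,000 each; half-blood lines (Nadia and Quilla) take 180,000 each.
Nadia's share (180,000) is divided into 2 shares of 90,000: Tariq and Cassia each take 90,000.

Cassia receives 90,000.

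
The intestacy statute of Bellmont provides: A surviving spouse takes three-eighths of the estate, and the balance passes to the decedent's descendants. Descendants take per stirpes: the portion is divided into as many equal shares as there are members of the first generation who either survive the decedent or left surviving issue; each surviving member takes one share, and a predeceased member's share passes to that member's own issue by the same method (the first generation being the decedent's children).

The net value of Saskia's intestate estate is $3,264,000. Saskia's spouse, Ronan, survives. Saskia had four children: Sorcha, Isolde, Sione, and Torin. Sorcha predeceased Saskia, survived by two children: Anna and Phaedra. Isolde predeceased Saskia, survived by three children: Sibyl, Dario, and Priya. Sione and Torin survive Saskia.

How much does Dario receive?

Ronan takes three-eighths of $3,264,000 = $1,224,000. The remaining $2,040,000 passes to the descendants.
The descendants' portion ($2,040,000) is divided into 4 shares of $510,000: Sione and Torin each take $510,000; Sorcha's $510,000 share passes to Sorcha's issue; Isolde's $510,000 share passes to Isolde's issue.
Sorcha's share ($510,000) is divided into 2 shares of $255,000: Anna and Phaedra each take $255,000.
Isolde's share ($510,000) is divided into 3 shares of $170,000: Sibyl, Dario, and Priya each take $170,000.

Dario receives $170,000.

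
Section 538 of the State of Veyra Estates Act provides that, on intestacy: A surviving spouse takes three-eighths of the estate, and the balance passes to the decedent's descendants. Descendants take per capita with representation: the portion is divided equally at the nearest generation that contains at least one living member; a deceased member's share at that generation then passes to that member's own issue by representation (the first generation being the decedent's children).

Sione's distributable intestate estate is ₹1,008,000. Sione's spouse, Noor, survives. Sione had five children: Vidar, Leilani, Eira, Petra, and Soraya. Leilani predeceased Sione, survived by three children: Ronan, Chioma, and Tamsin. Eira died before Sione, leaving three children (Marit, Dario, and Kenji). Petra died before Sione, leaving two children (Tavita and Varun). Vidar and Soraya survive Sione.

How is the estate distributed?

Noor takes three-eighths of ₹1,008,000 = ₹378,000. The remaining ₹630,000 passes to the descendants.
The descendants' portion (₹630,000) is divided into 5 shares of ₹126,000: Vidar and Soraya each take ₹126,000; Leilani's ₹126,000 share passes to Leilani's issue; Eira's ₹126,000 share passes to Eira's issue; Petra's ₹126,000 share passes to Petra's issue.
Leilani's share (₹126,000) is divided into 3 shares of ₹42,000: Ronan, Chioma, and Tamsin each take ₹42,000.
Eira's share (₹126,000) is divided into 3 shares of ₹42,000: Marit, Dario, and Kenji each take ₹42,000.
Petra's share (₹126,000) is divided into 2 shares of ₹63,000: Tavita and Varun each take ₹63,000.

Noor: ₹378,000; Vidar: ₹126,000; Ronan: ₹42,000; Chioma: ₹42,000; Tamsin: ₹42,000; Marit: ₹42,000; Dario: ₹42,000; Kenji: ₹42,000; Tavita: ₹63,000; Varun: ₹63,000; Soraya: ₹126,000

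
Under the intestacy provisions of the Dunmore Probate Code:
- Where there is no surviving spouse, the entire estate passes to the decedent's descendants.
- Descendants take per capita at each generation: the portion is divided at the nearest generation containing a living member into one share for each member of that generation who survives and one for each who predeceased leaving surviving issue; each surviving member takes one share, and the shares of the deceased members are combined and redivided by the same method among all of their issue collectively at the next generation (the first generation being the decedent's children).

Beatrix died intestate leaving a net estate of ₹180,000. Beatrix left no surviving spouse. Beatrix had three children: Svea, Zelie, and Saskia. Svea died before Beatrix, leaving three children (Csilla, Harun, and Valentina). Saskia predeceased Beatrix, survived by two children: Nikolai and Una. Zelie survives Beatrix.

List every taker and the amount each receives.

The entire ₹180,000 passes to the descendants.
That amount (₹180,000) is divided at the children's generation into 3 shares of ₹60,000. Zelie takes ₹60,000. The 2 shares of the deceased (Svea and Saskia) are combined into a pool of ₹120,000.
That pool (₹120,000) is divided at the grandchildren's generation equally among Csilla, Harun, Valentina, Nikolai, and Una: ₹24,000 each.

Csilla: ₹24,000; Harun: ₹24,000; Valentina: ₹24,000; Zelie: ₹60,000; Nikolai: ₹24,000; Una: ₹24,000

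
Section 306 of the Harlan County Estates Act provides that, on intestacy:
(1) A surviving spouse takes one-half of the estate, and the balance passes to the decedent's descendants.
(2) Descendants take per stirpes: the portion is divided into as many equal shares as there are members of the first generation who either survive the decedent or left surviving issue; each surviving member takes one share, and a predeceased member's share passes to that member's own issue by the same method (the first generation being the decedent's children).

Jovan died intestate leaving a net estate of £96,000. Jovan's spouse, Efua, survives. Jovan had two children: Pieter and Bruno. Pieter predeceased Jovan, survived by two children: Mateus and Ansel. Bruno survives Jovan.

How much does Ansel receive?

Ansel receives £12,000.

Efua takes one-half of £96,000 = £48,000. The remaining £48,000 passes to the descendants.
The descendants' portion (£48,000) is divided into 2 shares of £24,000: Bruno takes £24,000; Pieter's £24,000 share passes to Pieter's issue.
Pieter's share (£24,000) is divided into 2 shares of £12,000: Mateus and Ansel each take £12,000.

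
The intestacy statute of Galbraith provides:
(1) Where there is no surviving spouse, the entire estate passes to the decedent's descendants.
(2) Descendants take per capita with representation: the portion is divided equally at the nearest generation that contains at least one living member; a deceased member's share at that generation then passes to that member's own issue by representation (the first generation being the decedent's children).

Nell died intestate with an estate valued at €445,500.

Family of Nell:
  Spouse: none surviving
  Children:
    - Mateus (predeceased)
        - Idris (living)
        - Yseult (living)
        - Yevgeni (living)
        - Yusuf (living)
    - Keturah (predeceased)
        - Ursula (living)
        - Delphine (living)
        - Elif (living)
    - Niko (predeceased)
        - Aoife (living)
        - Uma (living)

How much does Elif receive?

The entire €445,500 passes to the descendants.
No child survives, so the initial division is made at the grandchildren's generation.
That amount (€445,500) is divided into 9 shares of €49,500: Idris, Yseult, Yevgeni, Yusuf, Ursula, Delphine, Elif, Aoife, and Uma each take €49,500.

Elif receives €49,500.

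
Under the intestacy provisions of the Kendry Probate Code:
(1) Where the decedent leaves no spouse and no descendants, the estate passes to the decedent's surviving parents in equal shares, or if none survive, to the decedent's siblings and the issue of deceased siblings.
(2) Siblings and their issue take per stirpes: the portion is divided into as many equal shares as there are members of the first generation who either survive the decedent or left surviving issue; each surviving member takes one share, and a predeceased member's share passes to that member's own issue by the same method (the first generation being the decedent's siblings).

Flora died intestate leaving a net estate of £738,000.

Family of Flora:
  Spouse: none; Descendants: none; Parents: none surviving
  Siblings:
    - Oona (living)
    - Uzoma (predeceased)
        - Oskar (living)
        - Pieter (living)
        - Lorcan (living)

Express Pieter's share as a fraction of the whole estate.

The entire £738,000 passes to the siblings and their issue.
That amount (£738,000) is divided into 2 shares of £369,000: Oona takes £369,000; Uzoma's £369,000 share passes to Uzoma's issue.
Uzoma's share (£369,000) is divided into 3 shares of £123,000: Oskar, Pieter, and Lorcan each take £123,000.

Pieter receives 1/6 of the estate.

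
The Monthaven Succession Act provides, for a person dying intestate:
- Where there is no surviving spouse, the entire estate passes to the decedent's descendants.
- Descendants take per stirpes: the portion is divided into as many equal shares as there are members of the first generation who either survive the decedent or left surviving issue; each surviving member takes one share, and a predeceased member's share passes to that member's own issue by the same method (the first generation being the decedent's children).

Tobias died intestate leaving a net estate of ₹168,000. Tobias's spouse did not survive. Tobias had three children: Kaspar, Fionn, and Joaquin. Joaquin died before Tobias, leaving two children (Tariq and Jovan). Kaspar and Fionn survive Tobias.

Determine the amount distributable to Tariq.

The entire ₹168,000 passes to the descendants.
That amount (₹168,000) is divided into 3 shares of ₹56,000: Kaspar and Fionn each take ₹56,000; Joaquin's ₹56,000 share passes to Joaquin's issue.
Joaquin's share (₹56,000) is divided into 2 shares of ₹28,000: Tariq and Jovan each take ₹28,000.

Tariq receives ₹28,000.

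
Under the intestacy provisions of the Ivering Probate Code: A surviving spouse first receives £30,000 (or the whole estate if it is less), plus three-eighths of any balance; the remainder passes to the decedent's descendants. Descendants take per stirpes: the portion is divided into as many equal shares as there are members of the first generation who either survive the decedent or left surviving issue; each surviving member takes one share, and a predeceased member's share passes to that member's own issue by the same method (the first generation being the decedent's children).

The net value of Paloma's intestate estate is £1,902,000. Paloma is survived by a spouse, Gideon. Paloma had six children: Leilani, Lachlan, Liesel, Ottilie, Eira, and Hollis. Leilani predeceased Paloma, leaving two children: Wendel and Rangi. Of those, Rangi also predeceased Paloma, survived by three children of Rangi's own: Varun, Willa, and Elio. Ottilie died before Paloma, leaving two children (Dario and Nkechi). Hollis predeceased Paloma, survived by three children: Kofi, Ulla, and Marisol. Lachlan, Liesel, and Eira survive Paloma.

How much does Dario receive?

Dario receives £97,500.

Gideon first takes £30,000, leaving a balance of £1,872,000. Gideon then takes three-eighths of the balance (£702,000), for a total of £732,000. The remaining £1,170,000 passes to the descendants.
The descendants' portion (£1,170,000) is divided into 6 shares of £195,000: Lachlan, Liesel, and Eira each take £195,000; Leilani's £195,000 share passes to Leilani's issue; Ottilie's £195,000 share passes to Ottilie's issue; Hollis's £195,000 share passes to Hollis's issue.
Leilani's share (£195,000) is divided into 2 shares of £97,500: Wendel takes £97,500; Rangi's £97,500 share passes to Rangi's issue.
Rangi's share (£97,500) is divided into 3 shares of £32,500: Varun, Willa, and Elio each take £32,500.
Ottilie's share (£195,000) is divided into 2 shares of £97,500: Dario and Nkechi each take £97,500.
Hollis's share (£195,000) is divided into 3 shares of £65,000: Kofi, Ulla, and Marisol each take £65,000.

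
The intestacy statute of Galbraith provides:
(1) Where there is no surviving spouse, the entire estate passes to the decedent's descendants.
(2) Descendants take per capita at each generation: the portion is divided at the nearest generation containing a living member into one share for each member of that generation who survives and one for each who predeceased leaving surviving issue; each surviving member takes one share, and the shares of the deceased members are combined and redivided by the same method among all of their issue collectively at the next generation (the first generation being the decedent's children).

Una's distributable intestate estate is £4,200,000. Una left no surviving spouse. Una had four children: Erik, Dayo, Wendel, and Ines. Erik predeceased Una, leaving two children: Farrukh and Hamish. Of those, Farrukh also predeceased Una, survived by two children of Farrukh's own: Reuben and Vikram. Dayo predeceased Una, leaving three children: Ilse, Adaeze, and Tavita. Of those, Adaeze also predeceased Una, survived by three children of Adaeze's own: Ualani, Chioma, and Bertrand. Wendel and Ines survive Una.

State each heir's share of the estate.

The entire £4,200,000 passes to the descendants.
That amount (£4,200,000) is divided at the children's generation into 4 shares of £1,050,000. Wendel and Ines each take £1,050,000. The 2 shares of the deceased (Erik and Dayo) are combined into a pool of £2,100,000.
That pool (£2,100,000) is divided at the grandchildren's generation into 5 shares of £420,000. Hamish, Ilse, and Tavita each take £420,000. The 2 shares of the deceased (Farrukh and Adaeze) are combined into a pool of £840,000.
That pool (£840,000) is divided at the great-grandchildren's generation equally among Reuben, Vikram, Ualani, Chioma, and Bertrand: £168,000 each.

Reuben: £168,000; Vikram: £168,000; Hamish: £420,000; Ilse: £420,000; Ualani: £168,000; Chioma: £168,000; Bertrand: £168,000; Tavita: £420,000; Wendel: £1,050,000; Ines: £1,050,000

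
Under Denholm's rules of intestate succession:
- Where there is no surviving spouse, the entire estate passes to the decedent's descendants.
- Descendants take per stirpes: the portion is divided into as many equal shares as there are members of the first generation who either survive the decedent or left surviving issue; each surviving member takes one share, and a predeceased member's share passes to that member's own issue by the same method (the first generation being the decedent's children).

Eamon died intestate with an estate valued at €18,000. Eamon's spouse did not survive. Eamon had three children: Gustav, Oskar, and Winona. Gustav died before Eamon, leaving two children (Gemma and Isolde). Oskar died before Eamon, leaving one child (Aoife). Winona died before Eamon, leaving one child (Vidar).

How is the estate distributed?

Gemma: €3,000; Isolde: €3,000; Aoife: €6,000; Vidar: €6,000

The entire €18,000 passes to the descendants.
That amount (€18,000) is divided into 3 shares of €6,000: Gustav's €6,000 share passes to Gustav's issue; Oskar's €6,000 share passes to Oskar's issue; Winona's €6,000 share passes to Winona's issue.
Gustav's share (€6,000) is divided into 2 shares of €3,000: Gemma and Isolde each take €3,000.
Oskar's share (€6,000) passes entirely to Aoife.
Winona's share (€6,000) passes entirely to Vidar.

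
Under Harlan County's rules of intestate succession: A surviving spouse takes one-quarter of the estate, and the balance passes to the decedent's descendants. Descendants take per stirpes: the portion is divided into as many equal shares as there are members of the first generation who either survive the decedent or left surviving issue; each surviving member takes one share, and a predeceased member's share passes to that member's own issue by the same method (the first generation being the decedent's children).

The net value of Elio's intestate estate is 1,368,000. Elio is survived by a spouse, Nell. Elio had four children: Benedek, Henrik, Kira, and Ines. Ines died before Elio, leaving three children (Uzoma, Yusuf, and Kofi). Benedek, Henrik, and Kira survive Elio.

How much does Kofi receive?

Kofi receives 85,500.

Nell takes one-quarter of 1,368,000 = 342,000. The remaining 1,026,000 passes to the descendants.
The descendants' portion (1,026,000) is divided into 4 shares of 256,500: Benedek, Henrik, and Kira each take 256,500; Ines's 256,500 share passes to Ines's issue.
Ines's share (256,500) is divided into 3 shares of 85,500: Uzoma, Yusuf, and Kofi each take 85,500.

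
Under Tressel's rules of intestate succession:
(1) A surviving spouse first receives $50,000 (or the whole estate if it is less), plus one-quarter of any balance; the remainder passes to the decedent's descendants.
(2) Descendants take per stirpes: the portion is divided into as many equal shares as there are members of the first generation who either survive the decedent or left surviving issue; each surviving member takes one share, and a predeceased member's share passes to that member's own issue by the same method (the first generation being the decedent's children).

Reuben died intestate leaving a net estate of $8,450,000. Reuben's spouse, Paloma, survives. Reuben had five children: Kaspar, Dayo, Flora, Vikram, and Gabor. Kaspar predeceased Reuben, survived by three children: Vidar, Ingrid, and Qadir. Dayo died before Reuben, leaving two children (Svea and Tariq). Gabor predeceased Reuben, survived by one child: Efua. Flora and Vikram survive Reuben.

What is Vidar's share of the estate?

Paloma first takes $50,000, leaving a balance of $8,400,000. Paloma then takes one-quarter of the balance ($2,100,000), for a total of $2,150,000. The remaining $6,300,000 passes to the descendants.
The descendants' portion ($6,300,000) is divided into 5 shares of $1,260,000: Flora and Vikram each take $1,260,000; Kaspar's $1,260,000 share passes to Kaspar's issue; Dayo's $1,260,000 share passes to Dayo's issue; Gabor's $1,260,000 share passes to Gabor's issue.
Kaspar's share ($1,260,000) is divided into 3 shares of $420,000: Vidar, Ingrid, and Qadir each take $420,000.
Dayo's share ($1,260,000) is divided into 2 shares of $630,000: Svea and Tariq each take $630,000.
Gabor's share ($1,260,000) passes entirely to Efua.

Vidar receives $420,000.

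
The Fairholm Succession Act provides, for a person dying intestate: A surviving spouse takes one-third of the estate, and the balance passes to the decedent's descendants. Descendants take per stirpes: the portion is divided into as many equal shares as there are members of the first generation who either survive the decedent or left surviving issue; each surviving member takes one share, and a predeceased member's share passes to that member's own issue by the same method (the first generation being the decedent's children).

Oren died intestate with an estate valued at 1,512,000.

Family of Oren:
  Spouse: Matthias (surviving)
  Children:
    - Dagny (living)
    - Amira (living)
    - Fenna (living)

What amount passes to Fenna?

Fenna receives 336,000.

Matthias takes one-third of 1,512,000 = 504,000. The remaining 1,008,000 passes to the descendants.
The descendants' portion (1,008,000) is divided into 3 shares of 336,000: Dagny, Amira, and Fenna each take 336,000.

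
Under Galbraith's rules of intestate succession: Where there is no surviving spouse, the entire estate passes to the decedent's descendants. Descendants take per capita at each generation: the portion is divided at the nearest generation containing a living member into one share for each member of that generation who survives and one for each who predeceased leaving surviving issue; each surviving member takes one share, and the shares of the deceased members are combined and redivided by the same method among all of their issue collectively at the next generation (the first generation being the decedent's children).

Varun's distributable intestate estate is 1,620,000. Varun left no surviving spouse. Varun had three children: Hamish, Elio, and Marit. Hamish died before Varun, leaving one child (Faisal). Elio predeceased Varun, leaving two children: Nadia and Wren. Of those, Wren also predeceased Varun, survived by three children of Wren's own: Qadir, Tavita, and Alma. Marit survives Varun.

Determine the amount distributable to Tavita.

The entire 1,620,000 passes to the descendants.
That amount (1,620,000) is divided at the children's generation into 3 shares of 540,000. Marit takes 540,000. The 2 shares of the deceased (Hamish and Elio) are combined into a pool of 1,080,000.
That pool (1,080,000) is divided at the grandchildren's generation into 3 shares of 360,000. Faisal and Nadia each take 360,000. The remaining share for the deceased Wren (360,000) is carried to the next generation.
That pool (360,000) is divided at the great-grandchildren's generation equally among Qadir, Tavita, and Alma: 120,000 each.

Tavita receives 120,000.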